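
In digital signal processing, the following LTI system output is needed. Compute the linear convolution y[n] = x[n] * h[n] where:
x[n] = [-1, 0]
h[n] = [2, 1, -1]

y[n] = sum_k x[k]*h[n-k]. Output length = len(x) + len(h) - 1 = 2 + 3 - 1 = 4.
y[0] = -1*2 = -2
y[1] = 0*2 + -1*1 = -1
y[2] = 0*1 + -1*-1 = 1
y[3] = 0*-1 = 0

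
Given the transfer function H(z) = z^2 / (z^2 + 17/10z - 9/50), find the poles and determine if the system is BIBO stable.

Poles are roots of the denominator: z^2 + 17/10z - 9/50 = 0.
Quadratic formula: z = [-(17/10) +/- sqrt((17/10)^2 - 4*(-9/50))] / 2
Discriminant = 289/100 + 18/25 = 361/100; sqrt = 19/10.
z = (-17/10 +/- 19/10) / 2 => z = 1/10 or z = -9/5.
|p1| = 9/5, |p2| = 1/10.
For BIBO stability, all poles must lie inside the unit circle (|p| < 1).
System is UNSTABLE since at least one |p| >= 1.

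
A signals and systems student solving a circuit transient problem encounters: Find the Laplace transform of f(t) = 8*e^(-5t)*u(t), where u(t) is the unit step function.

Standard Laplace transform pair:
e^(-at)*u(t) <-> 1/(s+a)
With a = 5: L{8*e^(-5t)*u(t)} = 8/(s+5), ROC: Re(s) > -5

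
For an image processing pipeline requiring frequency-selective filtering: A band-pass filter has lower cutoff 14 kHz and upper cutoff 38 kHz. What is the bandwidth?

Bandwidth = f_high - f_low
= 38 kHz - 14 kHz = 24 kHz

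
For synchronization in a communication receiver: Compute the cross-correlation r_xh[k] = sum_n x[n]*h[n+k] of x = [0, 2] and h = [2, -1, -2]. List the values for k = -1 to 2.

Both sequences indexed from 0 and zero outside their support.
Lags with overlap: k = -1 to 2.
  r_xh[-1] = x[1]*h[0] = 4
  r_xh[0] = x[0]*h[0] + x[1]*h[1] = -2
  r_xh[1] = x[0]*h[1] + x[1]*h[2] = -4
  r_xh[2] = x[0]*h[2] = 0
r_xh = [4, -2, -4, 0] (for k = -1, ..., 2)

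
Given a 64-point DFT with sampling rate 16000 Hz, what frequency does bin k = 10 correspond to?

The frequency of DFT bin k is: f_k = k * f_s / N
f_10 = 10 * 16000 / 64 = 2500 Hz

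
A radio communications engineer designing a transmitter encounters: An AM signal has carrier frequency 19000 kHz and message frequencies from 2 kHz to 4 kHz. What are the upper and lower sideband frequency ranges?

Upper sideband (USB) = fc + [fm_low, fm_high] = 19000 + [2, 4] = [19002, 19004] kHz
Lower sideband (LSB) = fc - [fm_high, fm_low] = 19000 - [4, 2] = [18996, 18998] kHz
Total occupied spectrum: 18996 kHz to 19004 kHz (plus carrier at 19000 kHz)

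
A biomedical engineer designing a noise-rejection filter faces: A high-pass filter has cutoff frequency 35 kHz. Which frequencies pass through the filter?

A high-pass filter passes all frequencies above the cutoff frequency 35 kHz and attenuates lower frequencies.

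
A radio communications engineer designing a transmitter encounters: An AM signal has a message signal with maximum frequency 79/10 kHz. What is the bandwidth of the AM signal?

In AM (double-sideband), the bandwidth is twice the message frequency.
BW = 2 * f_m = 2 * 79/10 kHz = 79/5 kHz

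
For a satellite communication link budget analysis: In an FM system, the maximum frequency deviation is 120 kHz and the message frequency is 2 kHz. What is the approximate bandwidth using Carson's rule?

Carson's rule: BW = 2*(delta_f + f_m)
= 2*(120 + 2) kHz = 244 kHz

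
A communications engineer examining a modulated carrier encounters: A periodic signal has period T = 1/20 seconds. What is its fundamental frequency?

The fundamental frequency is the reciprocal of the period.
f = 1/T = 1/(1/20) = 20 Hz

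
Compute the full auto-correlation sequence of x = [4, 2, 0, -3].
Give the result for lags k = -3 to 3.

r_xx[k] = sum_m x[m]*x[m+k], indexed from 0, for k = -3 to 3:
  r_xx[-3] = x[3]*x[0] = -12
  r_xx[-2] = x[2]*x[0] + x[3]*x[1] = -6
  r_xx[-1] = x[1]*x[0] + x[2]*x[1] + x[3]*x[2] = 8
  r_xx[0] = x[0]*x[0] + x[1]*x[1] + x[2]*x[2] + x[3]*x[3] = 29
  r_xx[1] = x[0]*x[1] + x[1]*x[2] + x[2]*x[3] = 8
  r_xx[2] = x[0]*x[2] + x[1]*x[3] = -6
  r_xx[3] = x[0]*x[3] = -12
r_xx = [-12, -6, 8, 29, 8, -6, -12]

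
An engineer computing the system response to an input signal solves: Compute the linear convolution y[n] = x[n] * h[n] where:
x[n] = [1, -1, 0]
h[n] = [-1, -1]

y[n] = sum_k x[k]*h[n-k]. Output length = len(x) + len(h) - 1 = 3 + 2 - 1 = 4.
y[0] = 1*-1 = -1
y[1] = -1*-1 + 1*-1 = 0
y[2] = 0*-1 + -1*-1 = 1
y[3] = 0*-1 = 0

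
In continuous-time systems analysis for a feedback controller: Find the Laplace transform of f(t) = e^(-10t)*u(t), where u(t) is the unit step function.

Standard Laplace transform pair:
e^(-at)*u(t) <-> 1/(s+a)
With a = 10: L{e^(-10t)*u(t)} = 1/(s+10), ROC: Re(s) > -10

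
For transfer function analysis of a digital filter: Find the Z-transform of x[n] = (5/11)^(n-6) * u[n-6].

Time-shifting property: if X(z) = Z{x[n]}, then Z{x[n-d]} = z^(-d) * X(z)
X(z) = z/(z - 5/11) for x[n] = (5/11)^n * u[n]
Z{x[n-6]} = z^(-6) * z/(z - 5/11) = z^(-5)/(z - 5/11)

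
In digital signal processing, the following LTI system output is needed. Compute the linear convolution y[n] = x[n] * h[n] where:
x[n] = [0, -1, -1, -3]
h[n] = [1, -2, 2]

y[n] = sum_k x[k]*h[n-k]. Output length = len(x) + len(h) - 1 = 4 + 3 - 1 = 6.
y[0] = 0*1 = 0
y[1] = -1*1 + 0*-2 = -1
y[2] = -1*1 + -1*-2 + 0*2 = 1
y[3] = -3*1 + -1*-2 + -1*2 = -3
y[4] = -3*-2 + -1*2 = 4
y[5] = -3*2 = -6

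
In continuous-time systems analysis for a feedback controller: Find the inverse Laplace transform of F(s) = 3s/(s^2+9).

Standard pair: s/(s^2+w^2) <-> cos(wt)*u(t)
With k=3, w=3: f(t) = 3*cos(3t)*u(t)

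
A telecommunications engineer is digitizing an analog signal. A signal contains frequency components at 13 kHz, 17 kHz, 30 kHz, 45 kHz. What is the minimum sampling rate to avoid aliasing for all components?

The highest frequency component is f_max = 45 kHz.
Nyquist rate = 2 * f_max = 2 * 45 kHz = 90 kHz.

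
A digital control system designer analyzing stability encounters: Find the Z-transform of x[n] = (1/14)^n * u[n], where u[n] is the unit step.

The Z-transform of a^n * u[n] is z/(z-a) for |z| > |a|.
Here a = 1/14, so X(z) = z/(z - (1/14)) = 14z/(14z - 1)
ROC: |z| > 1/14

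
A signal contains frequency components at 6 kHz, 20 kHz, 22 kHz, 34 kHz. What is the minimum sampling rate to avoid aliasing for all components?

The highest frequency component is f_max = 34 kHz.
Nyquist rate = 2 * f_max = 2 * 34 kHz = 68 kHz.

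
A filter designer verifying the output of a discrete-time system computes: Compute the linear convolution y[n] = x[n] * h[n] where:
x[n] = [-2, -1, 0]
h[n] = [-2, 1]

y[n] = sum_k x[k]*h[n-k]. Output length = len(x) + len(h) - 1 = 3 + 2 - 1 = 4.
y[0] = -2*-2 = 4
y[1] = -1*-2 + -2*1 = 0
y[2] = 0*-2 + -1*1 = -1
y[3] = 0*1 = 0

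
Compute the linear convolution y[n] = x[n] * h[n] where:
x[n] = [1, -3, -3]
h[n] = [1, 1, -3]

y[n] = sum_k x[k]*h[n-k]. Output length = len(x) + len(h) - 1 = 3 + 3 - 1 = 5.
y[0] = 1*1 = 1
y[1] = -3*1 + 1*1 = -2
y[2] = -3*1 + -3*1 + 1*-3 = -9
y[3] = -3*1 + -3*-3 = 6
y[4] = -3*-3 = 9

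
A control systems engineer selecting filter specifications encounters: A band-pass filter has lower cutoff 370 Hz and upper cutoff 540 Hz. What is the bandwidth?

Bandwidth = f_high - f_low
= 540 Hz - 370 Hz = 170 Hz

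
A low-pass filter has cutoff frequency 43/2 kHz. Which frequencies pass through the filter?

A low-pass filter passes all frequencies below the cutoff frequency 43/2 kHz and attenuates higher frequencies.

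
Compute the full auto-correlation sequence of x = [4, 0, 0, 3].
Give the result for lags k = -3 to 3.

r_xx[k] = sum_m x[m]*x[m+k], indexed from 0, for k = -3 to 3:
  r_xx[-3] = x[3]*x[0] = 12
  r_xx[-2] = x[2]*x[0] + x[3]*x[1] = 0
  r_xx[-1] = x[1]*x[0] + x[2]*x[1] + x[3]*x[2] = 0
  r_xx[0] = x[0]*x[0] + x[1]*x[1] + x[2]*x[2] + x[3]*x[3] = 25
  r_xx[1] = x[0]*x[1] + x[1]*x[2] + x[2]*x[3] = 0
  r_xx[2] = x[0]*x[2] + x[1]*x[3] = 0
  r_xx[3] = x[0]*x[3] = 12
r_xx = [12, 0, 0, 25, 0, 0, 12]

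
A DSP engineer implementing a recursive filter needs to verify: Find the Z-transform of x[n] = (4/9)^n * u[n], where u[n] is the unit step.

The Z-transform of a^n * u[n] is z/(z-a) for |z| > |a|.
Here a = 4/9, so X(z) = z/(z - (4/9)) = 9z/(9z - 4)
ROC: |z| > 4/9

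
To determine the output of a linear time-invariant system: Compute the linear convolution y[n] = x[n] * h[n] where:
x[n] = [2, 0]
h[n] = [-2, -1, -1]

y[n] = sum_k x[k]*h[n-k]. Output length = len(x) + len(h) - 1 = 2 + 3 - 1 = 4.
y[0] = 2*-2 = -4
y[1] = 0*-2 + 2*-1 = -2
y[2] = 0*-1 + 2*-1 = -2
y[3] = 0*-1 = 0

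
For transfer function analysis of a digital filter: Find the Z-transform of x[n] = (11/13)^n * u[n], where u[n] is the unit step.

The Z-transform of a^n * u[n] is z/(z-a) for |z| > |a|.
Here a = 11/13, so X(z) = z/(z - (11/13)) = 13z/(13z - 11)
ROC: |z| > 11/13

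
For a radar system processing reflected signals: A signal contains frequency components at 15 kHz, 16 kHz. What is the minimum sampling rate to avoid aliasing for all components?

The highest frequency component is f_max = 16 kHz.
Nyquist rate = 2 * f_max = 2 * 16 kHz = 32 kHz.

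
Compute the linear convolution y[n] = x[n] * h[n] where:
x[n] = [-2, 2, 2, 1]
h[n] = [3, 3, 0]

y[n] = sum_k x[k]*h[n-k]. Output length = len(x) + len(h) - 1 = 4 + 3 - 1 = 6.
y[0] = -2*3 = -6
y[1] = 2*3 + -2*3 = 0
y[2] = 2*3 + 2*3 + -2*0 = 12
y[3] = 1*3 + 2*3 + 2*0 = 9
y[4] = 1*3 + 2*0 = 3
y[5] = 1*0 = 0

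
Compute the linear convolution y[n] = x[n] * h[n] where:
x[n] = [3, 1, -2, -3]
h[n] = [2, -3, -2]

y[n] = sum_k x[k]*h[n-k]. Output length = len(x) + len(h) - 1 = 4 + 3 - 1 = 6.
y[0] = 3*2 = 6
y[1] = 1*2 + 3*-3 = -7
y[2] = -2*2 + 1*-3 + 3*-2 = -13
y[3] = -3*2 + -2*-3 + 1*-2 = -2
y[4] = -3*-3 + -2*-2 = 13
y[5] = -3*-2 = 6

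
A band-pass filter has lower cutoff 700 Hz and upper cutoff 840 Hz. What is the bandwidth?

Bandwidth = f_high - f_low
= 840 Hz - 700 Hz = 140 Hz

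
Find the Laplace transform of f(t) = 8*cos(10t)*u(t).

Standard pair: cos(wt)*u(t) <-> s/(s^2+w^2)
With w = 10: L{8*cos(10t)*u(t)} = 8s/(s^2+100)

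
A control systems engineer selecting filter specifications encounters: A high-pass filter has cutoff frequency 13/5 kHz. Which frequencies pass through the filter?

A high-pass filter passes all frequencies above the cutoff frequency 13/5 kHz and attenuates lower frequencies.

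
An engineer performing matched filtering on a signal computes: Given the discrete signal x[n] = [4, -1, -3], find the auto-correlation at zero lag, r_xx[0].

The auto-correlation at zero lag r_xx[0] equals the signal energy.
r_xx[0] = sum of x[n]^2 = 4^2 + (-1)^2 + (-3)^2
= 16 + 1 + 9 = 26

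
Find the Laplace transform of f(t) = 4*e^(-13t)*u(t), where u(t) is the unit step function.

Standard Laplace transform pair:
e^(-at)*u(t) <-> 1/(s+a)
With a = 13: L{4*e^(-13t)*u(t)} = 4/(s+13), ROC: Re(s) > -13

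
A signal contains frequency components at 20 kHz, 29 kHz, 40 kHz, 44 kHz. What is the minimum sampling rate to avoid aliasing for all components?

The highest frequency component is f_max = 44 kHz.
Nyquist rate = 2 * f_max = 2 * 44 kHz = 88 kHz.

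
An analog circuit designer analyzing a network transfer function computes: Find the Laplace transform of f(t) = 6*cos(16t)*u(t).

Standard pair: cos(wt)*u(t) <-> s/(s^2+w^2)
With w = 16: L{6*cos(16t)*u(t)} = 6s/(s^2+256)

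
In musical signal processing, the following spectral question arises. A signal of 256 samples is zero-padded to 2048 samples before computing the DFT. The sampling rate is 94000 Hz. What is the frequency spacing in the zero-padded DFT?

Original DFT: N = 256, resolution = f_s/N = 94000/256 = 5875/16 Hz
Zero-padded DFT: N = 2048, resolution = f_s/N = 94000/2048 = 5875/128 Hz
Zero-padding interpolates the spectrum (finer frequency grid)
but does NOT improve the true spectral resolution (ability to resolve close frequencies).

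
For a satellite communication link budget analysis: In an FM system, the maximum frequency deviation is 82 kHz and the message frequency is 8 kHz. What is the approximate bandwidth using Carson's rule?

Carson's rule: BW = 2*(delta_f + f_m)
= 2*(82 + 8) kHz = 180 kHz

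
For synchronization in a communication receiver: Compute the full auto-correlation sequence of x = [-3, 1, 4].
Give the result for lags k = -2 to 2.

r_xx[k] = sum_m x[m]*x[m+k], indexed from 0, for k = -2 to 2:
  r_xx[-2] = x[2]*x[0] = -12
  r_xx[-1] = x[1]*x[0] + x[2]*x[1] = 1
  r_xx[0] = x[0]*x[0] + x[1]*x[1] + x[2]*x[2] = 26
  r_xx[1] = x[0]*x[1] + x[1]*x[2] = 1
  r_xx[2] = x[0]*x[2] = -12
r_xx = [-12, 1, 26, 1, -12]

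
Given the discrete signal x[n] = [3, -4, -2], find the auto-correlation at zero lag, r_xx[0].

The auto-correlation at zero lag r_xx[0] equals the signal energy.
r_xx[0] = sum of x[n]^2 = 3^2 + (-4)^2 + (-2)^2
= 9 + 16 + 4 = 29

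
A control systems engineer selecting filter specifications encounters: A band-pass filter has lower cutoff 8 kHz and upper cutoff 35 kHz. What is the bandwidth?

Bandwidth = f_high - f_low
= 35 kHz - 8 kHz = 27 kHz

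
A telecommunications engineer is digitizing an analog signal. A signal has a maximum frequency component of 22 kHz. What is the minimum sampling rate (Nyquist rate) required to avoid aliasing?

By the Nyquist-Shannon sampling theorem,
the minimum sampling rate (Nyquist rate) must be at least 2 * f_max.
Nyquist rate = 2 * 22 kHz = 44 kHz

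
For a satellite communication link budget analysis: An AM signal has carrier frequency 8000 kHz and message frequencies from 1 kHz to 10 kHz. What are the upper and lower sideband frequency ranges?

Upper sideband (USB) = fc + [fm_low, fm_high] = 8000 + [1, 10] = [8001, 8010] kHz
Lower sideband (LSB) = fc - [fm_high, fm_low] = 8000 - [10, 1] = [7990, 7999] kHz
Total occupied spectrum: 7990 kHz to 8010 kHz (plus carrier at 8000 kHz)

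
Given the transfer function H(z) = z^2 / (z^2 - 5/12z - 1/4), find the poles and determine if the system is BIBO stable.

Poles are roots of the denominator: z^2 - 5/12z - 1/4 = 0.
Quadratic formula: z = [-(-5/12) +/- sqrt((-5/12)^2 - 4*(-1/4))] / 2
Discriminant = 25/144 + 1 = 169/144; sqrt = 13/12.
z = (5/12 +/- 13/12) / 2 => z = 3/4 or z = -1/3.
|p1| = 1/3, |p2| = 3/4.
For BIBO stability, all poles must lie inside the unit circle (|p| < 1).
System is STABLE since both |p| < 1.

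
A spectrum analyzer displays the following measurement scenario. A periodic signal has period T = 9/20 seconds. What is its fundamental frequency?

The fundamental frequency is the reciprocal of the period.
f = 1/T = 1/(9/20) = 20/9 Hz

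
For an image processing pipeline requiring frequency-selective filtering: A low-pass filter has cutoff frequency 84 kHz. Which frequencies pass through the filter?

A low-pass filter passes all frequencies below the cutoff frequency 84 kHz and attenuates higher frequencies.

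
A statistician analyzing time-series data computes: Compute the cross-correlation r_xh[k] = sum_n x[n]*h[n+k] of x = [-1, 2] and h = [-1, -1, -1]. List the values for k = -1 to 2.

Both sequences indexed from 0 and zero outside their support.
Lags with overlap: k = -1 to 2.
  r_xh[-1] = x[1]*h[0] = -2
  r_xh[0] = x[0]*h[0] + x[1]*h[1] = -1
  r_xh[1] = x[0]*h[1] + x[1]*h[2] = -1
  r_xh[2] = x[0]*h[2] = 1
r_xh = [-2, -1, -1, 1] (for k = -1, ..., 2)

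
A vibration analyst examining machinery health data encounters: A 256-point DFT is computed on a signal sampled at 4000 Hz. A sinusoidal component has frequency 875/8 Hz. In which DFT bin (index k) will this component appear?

DFT frequency resolution = f_s/N = 4000/256 = 125/8 Hz
Bin index k = f_signal / resolution = 875/8 / 125/8 = 7
The signal frequency 875/8 Hz falls in DFT bin k = 7.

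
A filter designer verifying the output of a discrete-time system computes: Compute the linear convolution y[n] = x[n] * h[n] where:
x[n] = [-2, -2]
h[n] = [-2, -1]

y[n] = sum_k x[k]*h[n-k]. Output length = len(x) + len(h) - 1 = 2 + 2 - 1 = 3.
y[0] = -2*-2 = 4
y[1] = -2*-2 + -2*-1 = 6
y[2] = -2*-1 = 2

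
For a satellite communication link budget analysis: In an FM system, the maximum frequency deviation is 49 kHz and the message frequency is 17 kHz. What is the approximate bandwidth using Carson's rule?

Carson's rule: BW = 2*(delta_f + f_m)
= 2*(49 + 17) kHz = 132 kHz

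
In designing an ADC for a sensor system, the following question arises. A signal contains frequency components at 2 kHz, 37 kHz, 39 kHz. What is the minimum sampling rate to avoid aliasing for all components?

The highest frequency component is f_max = 39 kHz.
Nyquist rate = 2 * f_max = 2 * 39 kHz = 78 kHz.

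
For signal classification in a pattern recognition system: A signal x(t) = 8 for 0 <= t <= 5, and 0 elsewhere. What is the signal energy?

Energy = integral of |x(t)|^2 dt over the signal duration
= 8^2 * 5 = 64 * 5 = 320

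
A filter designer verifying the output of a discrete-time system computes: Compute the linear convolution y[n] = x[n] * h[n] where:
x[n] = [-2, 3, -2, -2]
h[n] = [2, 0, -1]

y[n] = sum_k x[k]*h[n-k]. Output length = len(x) + len(h) - 1 = 4 + 3 - 1 = 6.
y[0] = -2*2 = -4
y[1] = 3*2 + -2*0 = 6
y[2] = -2*2 + 3*0 + -2*-1 = -2
y[3] = -2*2 + -2*0 + 3*-1 = -7
y[4] = -2*0 + -2*-1 = 2
y[5] = -2*-1 = 2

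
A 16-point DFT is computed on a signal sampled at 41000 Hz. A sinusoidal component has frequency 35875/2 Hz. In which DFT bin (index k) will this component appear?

DFT frequency resolution = f_s/N = 41000/16 = 5125/2 Hz
Bin index k = f_signal / resolution = 35875/2 / 5125/2 = 7
The signal frequency 35875/2 Hz falls in DFT bin k = 7.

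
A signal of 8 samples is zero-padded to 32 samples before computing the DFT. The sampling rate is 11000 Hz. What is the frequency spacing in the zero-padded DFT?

Original DFT: N = 8, resolution = f_s/N = 11000/8 = 1375 Hz
Zero-padded DFT: N = 32, resolution = f_s/N = 11000/32 = 1375/4 Hz
Zero-padding interpolates the spectrum (finer frequency grid)
but does NOT improve the true spectral resolution (ability to resolve close frequencies).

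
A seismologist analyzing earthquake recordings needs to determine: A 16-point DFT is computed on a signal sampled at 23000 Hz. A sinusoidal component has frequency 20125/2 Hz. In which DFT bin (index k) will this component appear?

DFT frequency resolution = f_s/N = 23000/16 = 2875/2 Hz
Bin index k = f_signal / resolution = 20125/2 / 2875/2 = 7
The signal frequency 20125/2 Hz falls in DFT bin k = 7.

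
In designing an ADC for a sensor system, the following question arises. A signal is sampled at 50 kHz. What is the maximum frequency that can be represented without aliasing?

The maximum frequency that can be represented without aliasing
is the Nyquist frequency: f_max = f_s / 2 = 50 kHz / 2 = 25 kHz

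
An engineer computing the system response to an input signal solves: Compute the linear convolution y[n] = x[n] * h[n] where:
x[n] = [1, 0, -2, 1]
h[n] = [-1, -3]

y[n] = sum_k x[k]*h[n-k]. Output length = len(x) + len(h) - 1 = 4 + 2 - 1 = 5.
y[0] = 1*-1 = -1
y[1] = 0*-1 + 1*-3 = -3
y[2] = -2*-1 + 0*-3 = 2
y[3] = 1*-1 + -2*-3 = 5
y[4] = 1*-3 = -3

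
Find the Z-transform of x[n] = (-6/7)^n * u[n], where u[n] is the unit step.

The Z-transform of a^n * u[n] is z/(z-a) for |z| > |a|.
Here a = -6/7, so X(z) = z/(z - (-6/7)) = 7z/(7z + 6)
ROC: |z| > 6/7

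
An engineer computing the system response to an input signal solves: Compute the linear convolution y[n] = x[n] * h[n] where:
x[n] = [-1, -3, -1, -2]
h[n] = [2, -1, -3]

y[n] = sum_k x[k]*h[n-k]. Output length = len(x) + len(h) - 1 = 4 + 3 - 1 = 6.
y[0] = -1*2 = -2
y[1] = -3*2 + -1*-1 = -5
y[2] = -1*2 + -3*-1 + -1*-3 = 4
y[3] = -2*2 + -1*-1 + -3*-3 = 6
y[4] = -2*-1 + -1*-3 = 5
y[5] = -2*-3 = 6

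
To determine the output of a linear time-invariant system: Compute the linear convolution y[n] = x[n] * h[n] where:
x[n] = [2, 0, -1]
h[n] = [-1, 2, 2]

y[n] = sum_k x[k]*h[n-k]. Output length = len(x) + len(h) - 1 = 3 + 3 - 1 = 5.
y[0] = 2*-1 = -2
y[1] = 0*-1 + 2*2 = 4
y[2] = -1*-1 + 0*2 + 2*2 = 5
y[3] = -1*2 + 0*2 = -2
y[4] = -1*2 = -2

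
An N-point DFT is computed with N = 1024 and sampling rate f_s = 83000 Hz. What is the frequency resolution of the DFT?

DFT frequency resolution = f_s / N
= 83000 / 1024 = 10375/128 Hz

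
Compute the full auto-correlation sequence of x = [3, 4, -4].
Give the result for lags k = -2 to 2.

r_xx[k] = sum_m x[m]*x[m+k], indexed from 0, for k = -2 to 2:
  r_xx[-2] = x[2]*x[0] = -12
  r_xx[-1] = x[1]*x[0] + x[2]*x[1] = -4
  r_xx[0] = x[0]*x[0] + x[1]*x[1] + x[2]*x[2] = 41
  r_xx[1] = x[0]*x[1] + x[1]*x[2] = -4
  r_xx[2] = x[0]*x[2] = -12
r_xx = [-12, -4, 41, -4, -12]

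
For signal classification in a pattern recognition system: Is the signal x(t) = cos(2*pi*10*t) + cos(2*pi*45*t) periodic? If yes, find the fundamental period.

f1 = 10 Hz, f2 = 45 Hz
Period T1 = 1/10, T2 = 1/45
Ratio T1/T2 = 45/10, which is rational.
The signal is periodic with fundamental period T = 1/GCD(10,45) = 1/5 s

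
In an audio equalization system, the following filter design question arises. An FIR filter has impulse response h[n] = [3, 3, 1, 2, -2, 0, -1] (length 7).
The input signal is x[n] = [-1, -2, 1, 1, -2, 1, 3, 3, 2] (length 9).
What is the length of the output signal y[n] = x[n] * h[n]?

For linear convolution, the output length is:
len(y) = len(x) + len(h) - 1 = 9 + 7 - 1 = 15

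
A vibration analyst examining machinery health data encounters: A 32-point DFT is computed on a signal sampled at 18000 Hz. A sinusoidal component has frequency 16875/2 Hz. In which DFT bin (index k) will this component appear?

DFT frequency resolution = f_s/N = 18000/32 = 1125/2 Hz
Bin index k = f_signal / resolution = 16875/2 / 1125/2 = 15
The signal frequency 16875/2 Hz falls in DFT bin k = 15.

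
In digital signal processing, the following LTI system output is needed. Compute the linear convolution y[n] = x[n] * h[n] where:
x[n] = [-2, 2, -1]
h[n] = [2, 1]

y[n] = sum_k x[k]*h[n-k]. Output length = len(x) + len(h) - 1 = 3 + 2 - 1 = 4.
y[0] = -2*2 = -4
y[1] = 2*2 + -2*1 = 2
y[2] = -1*2 + 2*1 = 0
y[3] = -1*1 = -1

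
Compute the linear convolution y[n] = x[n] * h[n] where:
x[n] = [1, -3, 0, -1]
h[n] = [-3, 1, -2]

y[n] = sum_k x[k]*h[n-k]. Output length = len(x) + len(h) - 1 = 4 + 3 - 1 = 6.
y[0] = 1*-3 = -3
y[1] = -3*-3 + 1*1 = 10
y[2] = 0*-3 + -3*1 + 1*-2 = -5
y[3] = -1*-3 + 0*1 + -3*-2 = 9
y[4] = -1*1 + 0*-2 = -1
y[5] = -1*-2 = 2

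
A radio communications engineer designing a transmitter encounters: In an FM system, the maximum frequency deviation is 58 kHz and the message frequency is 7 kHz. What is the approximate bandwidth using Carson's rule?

Carson's rule: BW = 2*(delta_f + f_m)
= 2*(58 + 7) kHz = 130 kHz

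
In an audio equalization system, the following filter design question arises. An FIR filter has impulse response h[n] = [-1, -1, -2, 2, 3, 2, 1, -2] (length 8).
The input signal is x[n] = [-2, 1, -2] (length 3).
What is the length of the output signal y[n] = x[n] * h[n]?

For linear convolution, the output length is:
len(y) = len(x) + len(h) - 1 = 3 + 8 - 1 = 10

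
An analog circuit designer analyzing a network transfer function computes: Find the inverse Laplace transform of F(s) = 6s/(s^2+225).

Standard pair: s/(s^2+w^2) <-> cos(wt)*u(t)
With k=6, w=15: f(t) = 6*cos(15t)*u(t)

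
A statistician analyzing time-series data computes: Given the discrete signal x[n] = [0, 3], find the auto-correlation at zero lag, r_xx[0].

The auto-correlation at zero lag r_xx[0] equals the signal energy.
r_xx[0] = sum of x[n]^2 = 0^2 + 3^2
= 0 + 9 = 9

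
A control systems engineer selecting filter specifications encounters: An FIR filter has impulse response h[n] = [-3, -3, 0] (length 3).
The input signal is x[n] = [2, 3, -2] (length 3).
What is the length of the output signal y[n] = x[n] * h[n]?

For linear convolution, the output length is:
len(y) = len(x) + len(h) - 1 = 3 + 3 - 1 = 5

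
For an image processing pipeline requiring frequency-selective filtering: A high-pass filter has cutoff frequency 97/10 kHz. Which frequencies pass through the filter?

A high-pass filter passes all frequencies above the cutoff frequency 97/10 kHz and attenuates lower frequencies.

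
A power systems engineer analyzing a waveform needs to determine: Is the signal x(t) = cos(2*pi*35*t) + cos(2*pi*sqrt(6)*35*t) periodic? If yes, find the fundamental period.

f1 = 35 Hz, f2 = 35*sqrt(6) Hz
Ratio f2/f1 = sqrt(6), which is irrational.
Since the frequency ratio is irrational, no common period exists.
The signal is not periodic.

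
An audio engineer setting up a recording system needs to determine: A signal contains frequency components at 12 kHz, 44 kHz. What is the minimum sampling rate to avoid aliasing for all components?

The highest frequency component is f_max = 44 kHz.
Nyquist rate = 2 * f_max = 2 * 44 kHz = 88 kHz.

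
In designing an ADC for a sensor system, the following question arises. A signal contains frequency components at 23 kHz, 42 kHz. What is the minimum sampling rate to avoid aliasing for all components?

The highest frequency component is f_max = 42 kHz.
Nyquist rate = 2 * f_max = 2 * 42 kHz = 84 kHz.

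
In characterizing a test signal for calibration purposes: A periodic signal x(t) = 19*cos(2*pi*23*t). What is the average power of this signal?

Average power of A*cos(wt) is A^2/2.
P = 19^2 / 2 = 361/2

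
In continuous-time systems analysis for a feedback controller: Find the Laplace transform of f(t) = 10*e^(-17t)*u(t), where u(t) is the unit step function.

Standard Laplace transform pair:
e^(-at)*u(t) <-> 1/(s+a)
With a = 17: L{10*e^(-17t)*u(t)} = 10/(s+17), ROC: Re(s) > -17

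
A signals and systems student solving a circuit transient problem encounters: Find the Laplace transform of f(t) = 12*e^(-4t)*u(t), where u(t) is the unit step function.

Standard Laplace transform pair:
e^(-at)*u(t) <-> 1/(s+a)
With a = 4: L{12*e^(-4t)*u(t)} = 12/(s+4), ROC: Re(s) > -4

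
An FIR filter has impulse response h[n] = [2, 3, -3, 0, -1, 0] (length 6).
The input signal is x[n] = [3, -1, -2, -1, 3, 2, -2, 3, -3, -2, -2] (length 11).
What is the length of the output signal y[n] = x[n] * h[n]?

For linear convolution, the output length is:
len(y) = len(x) + len(h) - 1 = 11 + 6 - 1 = 16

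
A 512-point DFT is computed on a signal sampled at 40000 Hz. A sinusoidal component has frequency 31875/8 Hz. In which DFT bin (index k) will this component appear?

DFT frequency resolution = f_s/N = 40000/512 = 625/8 Hz
Bin index k = f_signal / resolution = 31875/8 / 625/8 = 51
The signal frequency 31875/8 Hz falls in DFT bin k = 51.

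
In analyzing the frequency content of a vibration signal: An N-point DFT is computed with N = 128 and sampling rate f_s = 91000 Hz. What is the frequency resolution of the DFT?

DFT frequency resolution = f_s / N
= 91000 / 128 = 11375/16 Hz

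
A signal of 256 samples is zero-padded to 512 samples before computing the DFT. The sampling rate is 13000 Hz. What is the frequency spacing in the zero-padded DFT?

Original DFT: N = 256, resolution = f_s/N = 13000/256 = 1625/32 Hz
Zero-padded DFT: N = 512, resolution = f_s/N = 13000/512 = 1625/64 Hz
Zero-padding interpolates the spectrum (finer frequency grid)
but does NOT improve the true spectral resolution (ability to resolve close frequencies).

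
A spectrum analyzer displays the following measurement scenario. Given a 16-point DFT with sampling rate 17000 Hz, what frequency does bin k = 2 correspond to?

The frequency of DFT bin k is: f_k = k * f_s / N
f_2 = 2 * 17000 / 16 = 2125 Hz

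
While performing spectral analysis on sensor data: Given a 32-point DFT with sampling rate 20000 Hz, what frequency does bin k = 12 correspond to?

The frequency of DFT bin k is: f_k = k * f_s / N
f_12 = 12 * 20000 / 32 = 7500 Hz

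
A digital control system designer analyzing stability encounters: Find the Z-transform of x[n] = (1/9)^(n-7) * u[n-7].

Time-shifting property: if X(z) = Z{x[n]}, then Z{x[n-d]} = z^(-d) * X(z)
X(z) = z/(z - 1/9) for x[n] = (1/9)^n * u[n]
Z{x[n-7]} = z^(-7) * z/(z - 1/9) = z^(-6)/(z - 1/9)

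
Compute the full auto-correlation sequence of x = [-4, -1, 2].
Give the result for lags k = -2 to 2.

r_xx[k] = sum_m x[m]*x[m+k], indexed from 0, for k = -2 to 2:
  r_xx[-2] = x[2]*x[0] = -8
  r_xx[-1] = x[1]*x[0] + x[2]*x[1] = 2
  r_xx[0] = x[0]*x[0] + x[1]*x[1] + x[2]*x[2] = 21
  r_xx[1] = x[0]*x[1] + x[1]*x[2] = 2
  r_xx[2] = x[0]*x[2] = -8
r_xx = [-8, 2, 21, 2, -8]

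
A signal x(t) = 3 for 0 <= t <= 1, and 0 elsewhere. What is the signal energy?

Energy = integral of |x(t)|^2 dt over the signal duration
= 3^2 * 1 = 9 * 1 = 9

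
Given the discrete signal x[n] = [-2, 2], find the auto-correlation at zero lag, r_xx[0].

The auto-correlation at zero lag r_xx[0] equals the signal energy.
r_xx[0] = sum of x[n]^2 = (-2)^2 + 2^2
= 4 + 4 = 8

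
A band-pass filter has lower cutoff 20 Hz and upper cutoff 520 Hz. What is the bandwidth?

Bandwidth = f_high - f_low
= 520 Hz - 20 Hz = 500 Hz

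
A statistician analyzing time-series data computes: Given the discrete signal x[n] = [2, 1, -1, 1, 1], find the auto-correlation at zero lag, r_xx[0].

The auto-correlation at zero lag r_xx[0] equals the signal energy.
r_xx[0] = sum of x[n]^2 = 2^2 + 1^2 + (-1)^2 + 1^2 + 1^2
= 4 + 1 + 1 + 1 + 1 = 8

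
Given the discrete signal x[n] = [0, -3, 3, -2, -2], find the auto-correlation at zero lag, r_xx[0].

The auto-correlation at zero lag r_xx[0] equals the signal energy.
r_xx[0] = sum of x[n]^2 = 0^2 + (-3)^2 + 3^2 + (-2)^2 + (-2)^2
= 0 + 9 + 9 + 4 + 4 = 26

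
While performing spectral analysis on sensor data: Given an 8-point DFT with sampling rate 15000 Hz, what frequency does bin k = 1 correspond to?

The frequency of DFT bin k is: f_k = k * f_s / N
f_1 = 1 * 15000 / 8 = 1875 Hz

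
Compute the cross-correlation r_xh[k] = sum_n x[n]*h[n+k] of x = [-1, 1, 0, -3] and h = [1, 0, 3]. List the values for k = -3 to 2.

Both sequences indexed from 0 and zero outside their support.
Lags with overlap: k = -3 to 2.
  r_xh[-3] = x[3]*h[0] = -3
  r_xh[-2] = x[2]*h[0] + x[3]*h[1] = 0
  r_xh[-1] = x[1]*h[0] + x[2]*h[1] + x[3]*h[2] = -8
  r_xh[0] = x[0]*h[0] + x[1]*h[1] + x[2]*h[2] = -1
  r_xh[1] = x[0]*h[1] + x[1]*h[2] = 3
  r_xh[2] = x[0]*h[2] = -3
r_xh = [-3, 0, -8, -1, 3, -3] (for k = -3, ..., 2)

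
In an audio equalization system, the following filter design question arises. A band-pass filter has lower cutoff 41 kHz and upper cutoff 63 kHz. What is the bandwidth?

Bandwidth = f_high - f_low
= 63 kHz - 41 kHz = 22 kHz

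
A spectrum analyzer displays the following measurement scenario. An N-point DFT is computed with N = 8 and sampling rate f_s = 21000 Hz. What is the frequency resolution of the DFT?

DFT frequency resolution = f_s / N
= 21000 / 8 = 2625 Hz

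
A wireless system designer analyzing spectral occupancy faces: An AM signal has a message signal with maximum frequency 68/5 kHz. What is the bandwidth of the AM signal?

In AM (double-sideband), the bandwidth is twice the message frequency.
BW = 2 * f_m = 2 * 68/5 kHz = 136/5 kHz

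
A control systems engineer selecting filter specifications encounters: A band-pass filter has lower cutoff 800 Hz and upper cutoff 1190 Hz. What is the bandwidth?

Bandwidth = f_high - f_low
= 1190 Hz - 800 Hz = 390 Hz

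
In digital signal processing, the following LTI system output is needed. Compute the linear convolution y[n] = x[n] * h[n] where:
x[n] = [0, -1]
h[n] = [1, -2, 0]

y[n] = sum_k x[k]*h[n-k]. Output length = len(x) + len(h) - 1 = 2 + 3 - 1 = 4.
y[0] = 0*1 = 0
y[1] = -1*1 + 0*-2 = -1
y[2] = -1*-2 + 0*0 = 2
y[3] = -1*0 = 0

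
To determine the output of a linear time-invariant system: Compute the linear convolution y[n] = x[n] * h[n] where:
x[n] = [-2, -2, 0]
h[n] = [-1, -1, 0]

y[n] = sum_k x[k]*h[n-k]. Output length = len(x) + len(h) - 1 = 3 + 3 - 1 = 5.
y[0] = -2*-1 = 2
y[1] = -2*-1 + -2*-1 = 4
y[2] = 0*-1 + -2*-1 + -2*0 = 2
y[3] = 0*-1 + -2*0 = 0
y[4] = 0*0 = 0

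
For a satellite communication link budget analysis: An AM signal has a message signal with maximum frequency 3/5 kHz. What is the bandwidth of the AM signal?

In AM (double-sideband), the bandwidth is twice the message frequency.
BW = 2 * f_m = 2 * 3/5 kHz = 6/5 kHz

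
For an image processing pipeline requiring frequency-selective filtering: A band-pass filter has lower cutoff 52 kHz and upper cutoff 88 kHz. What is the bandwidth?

Bandwidth = f_high - f_low
= 88 kHz - 52 kHz = 36 kHz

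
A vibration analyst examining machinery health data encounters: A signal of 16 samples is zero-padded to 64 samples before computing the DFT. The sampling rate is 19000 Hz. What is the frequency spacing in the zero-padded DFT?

Original DFT: N = 16, resolution = f_s/N = 19000/16 = 2375/2 Hz
Zero-padded DFT: N = 64, resolution = f_s/N = 19000/64 = 2375/8 Hz
Zero-padding interpolates the spectrum (finer frequency grid)
but does NOT improve the true spectral resolution (ability to resolve close frequencies).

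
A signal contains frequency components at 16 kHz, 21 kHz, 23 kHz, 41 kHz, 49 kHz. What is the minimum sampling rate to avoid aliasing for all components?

The highest frequency component is f_max = 49 kHz.
Nyquist rate = 2 * f_max = 2 * 49 kHz = 98 kHz.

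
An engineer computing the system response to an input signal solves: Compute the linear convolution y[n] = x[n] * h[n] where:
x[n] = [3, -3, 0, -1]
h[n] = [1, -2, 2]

y[n] = sum_k x[k]*h[n-k]. Output length = len(x) + len(h) - 1 = 4 + 3 - 1 = 6.
y[0] = 3*1 = 3
y[1] = -3*1 + 3*-2 = -9
y[2] = 0*1 + -3*-2 + 3*2 = 12
y[3] = -1*1 + 0*-2 + -3*2 = -7
y[4] = -1*-2 + 0*2 = 2
y[5] = -1*2 = -2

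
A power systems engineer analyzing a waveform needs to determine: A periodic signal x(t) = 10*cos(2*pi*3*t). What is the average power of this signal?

Average power of A*cos(wt) is A^2/2.
P = 10^2 / 2 = 100/2 = 50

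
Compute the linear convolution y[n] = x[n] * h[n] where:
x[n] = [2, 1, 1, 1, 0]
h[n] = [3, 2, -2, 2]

y[n] = sum_k x[k]*h[n-k]. Output length = len(x) + len(h) - 1 = 5 + 4 - 1 = 8.
y[0] = 2*3 = 6
y[1] = 1*3 + 2*2 = 7
y[2] = 1*3 + 1*2 + 2*-2 = 1
y[3] = 1*3 + 1*2 + 1*-2 + 2*2 = 7
y[4] = 0*3 + 1*2 + 1*-2 + 1*2 = 2
y[5] = 0*2 + 1*-2 + 1*2 = 0
y[6] = 0*-2 + 1*2 = 2
y[7] = 0*2 = 0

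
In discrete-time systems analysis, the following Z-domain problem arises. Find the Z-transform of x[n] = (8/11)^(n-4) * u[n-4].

Time-shifting property: if X(z) = Z{x[n]}, then Z{x[n-d]} = z^(-d) * X(z)
X(z) = z/(z - 8/11) for x[n] = (8/11)^n * u[n]
Z{x[n-4]} = z^(-4) * z/(z - 8/11) = z^(-3)/(z - 8/11)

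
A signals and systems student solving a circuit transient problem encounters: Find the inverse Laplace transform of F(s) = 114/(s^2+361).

Standard pair: w/(s^2+w^2) <-> sin(wt)*u(t)
Recognize w^2 = 361, so w = 19; numerator 114 = 6*19.
f(t) = 6*sin(19t)*u(t)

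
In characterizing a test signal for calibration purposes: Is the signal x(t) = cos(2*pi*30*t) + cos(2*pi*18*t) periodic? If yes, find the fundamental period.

f1 = 30 Hz, f2 = 18 Hz
Period T1 = 1/30, T2 = 1/18
Ratio T1/T2 = 18/30, which is rational.
The signal is periodic with fundamental period T = 1/GCD(30,18) = 1/6 s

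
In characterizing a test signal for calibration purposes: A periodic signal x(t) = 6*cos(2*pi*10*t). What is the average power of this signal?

Average power of A*cos(wt) is A^2/2.
P = 6^2 / 2 = 36/2 = 18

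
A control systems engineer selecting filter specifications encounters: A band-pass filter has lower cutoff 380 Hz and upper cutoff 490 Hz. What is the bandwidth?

Bandwidth = f_high - f_low
= 490 Hz - 380 Hz = 110 Hz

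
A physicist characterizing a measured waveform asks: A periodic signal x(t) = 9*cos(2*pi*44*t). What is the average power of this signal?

Average power of A*cos(wt) is A^2/2.
P = 9^2 / 2 = 81/2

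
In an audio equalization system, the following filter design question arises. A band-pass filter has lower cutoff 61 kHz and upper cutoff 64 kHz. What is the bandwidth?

Bandwidth = f_high - f_low
= 64 kHz - 61 kHz = 3 kHz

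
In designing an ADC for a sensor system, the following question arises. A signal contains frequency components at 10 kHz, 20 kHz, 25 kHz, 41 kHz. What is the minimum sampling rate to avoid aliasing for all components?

The highest frequency component is f_max = 41 kHz.
Nyquist rate = 2 * f_max = 2 * 41 kHz = 82 kHz.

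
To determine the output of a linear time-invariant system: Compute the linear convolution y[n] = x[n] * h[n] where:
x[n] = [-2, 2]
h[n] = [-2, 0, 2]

y[n] = sum_k x[k]*h[n-k]. Output length = len(x) + len(h) - 1 = 2 + 3 - 1 = 4.
y[0] = -2*-2 = 4
y[1] = 2*-2 + -2*0 = -4
y[2] = 2*0 + -2*2 = -4
y[3] = 2*2 = 4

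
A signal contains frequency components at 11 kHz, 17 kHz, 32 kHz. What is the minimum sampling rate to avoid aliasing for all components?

The highest frequency component is f_max = 32 kHz.
Nyquist rate = 2 * f_max = 2 * 32 kHz = 64 kHz.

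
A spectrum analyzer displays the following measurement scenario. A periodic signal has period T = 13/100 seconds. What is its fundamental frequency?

The fundamental frequency is the reciprocal of the period.
f = 1/T = 1/(13/100) = 100/13 Hz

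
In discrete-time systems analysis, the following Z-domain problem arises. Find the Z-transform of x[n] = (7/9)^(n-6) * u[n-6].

Time-shifting property: if X(z) = Z{x[n]}, then Z{x[n-d]} = z^(-d) * X(z)
X(z) = z/(z - 7/9) for x[n] = (7/9)^n * u[n]
Z{x[n-6]} = z^(-6) * z/(z - 7/9) = z^(-5)/(z - 7/9)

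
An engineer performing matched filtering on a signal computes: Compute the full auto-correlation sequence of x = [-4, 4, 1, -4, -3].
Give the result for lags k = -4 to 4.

r_xx[k] = sum_m x[m]*x[m+k], indexed from 0, for k = -4 to 4:
  r_xx[-4] = x[4]*x[0] = 12
  r_xx[-3] = x[3]*x[0] + x[4]*x[1] = 4
  r_xx[-2] = x[2]*x[0] + x[3]*x[1] + x[4]*x[2] = -23
  r_xx[-1] = x[1]*x[0] + x[2]*x[1] + x[3]*x[2] + x[4]*x[3] = -4
  r_xx[0] = x[0]*x[0] + x[1]*x[1] + x[2]*x[2] + x[3]*x[3] + x[4]*x[4] = 58
  r_xx[1] = x[0]*x[1] + x[1]*x[2] + x[2]*x[3] + x[3]*x[4] = -4
  r_xx[2] = x[0]*x[2] + x[1]*x[3] + x[2]*x[4] = -23
  r_xx[3] = x[0]*x[3] + x[1]*x[4] = 4
  r_xx[4] = x[0]*x[4] = 12
r_xx = [12, 4, -23, -4, 58, -4, -23, 4, 12]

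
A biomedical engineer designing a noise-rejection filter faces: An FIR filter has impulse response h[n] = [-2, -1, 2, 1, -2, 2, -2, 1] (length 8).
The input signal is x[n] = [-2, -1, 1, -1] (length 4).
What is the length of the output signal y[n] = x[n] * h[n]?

For linear convolution, the output length is:
len(y) = len(x) + len(h) - 1 = 4 + 8 - 1 = 11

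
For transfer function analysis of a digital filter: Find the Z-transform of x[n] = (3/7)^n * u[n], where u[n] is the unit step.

The Z-transform of a^n * u[n] is z/(z-a) for |z| > |a|.
Here a = 3/7, so X(z) = z/(z - (3/7)) = 7z/(7z - 3)
ROC: |z| > 3/7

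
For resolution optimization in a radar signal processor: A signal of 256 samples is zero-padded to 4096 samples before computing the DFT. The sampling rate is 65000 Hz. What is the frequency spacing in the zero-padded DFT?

Original DFT: N = 256, resolution = f_s/N = 65000/256 = 8125/32 Hz
Zero-padded DFT: N = 4096, resolution = f_s/N = 65000/4096 = 8125/512 Hz
Zero-padding interpolates the spectrum (finer frequency grid)
but does NOT improve the true spectral resolution (ability to resolve close frequencies).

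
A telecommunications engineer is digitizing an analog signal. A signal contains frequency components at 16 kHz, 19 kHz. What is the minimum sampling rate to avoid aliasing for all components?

The highest frequency component is f_max = 19 kHz.
Nyquist rate = 2 * f_max = 2 * 19 kHz = 38 kHz.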